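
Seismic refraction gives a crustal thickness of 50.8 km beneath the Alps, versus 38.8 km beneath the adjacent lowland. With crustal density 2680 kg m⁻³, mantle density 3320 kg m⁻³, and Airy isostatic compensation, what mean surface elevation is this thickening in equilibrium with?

Excess crust Δ = 50.8 km − 38.8 km = 12 km, split between elevation h and root r with h + r = Δ.
Airy balance ρ_c h = (ρ_m − ρ_c) r gives r = h ρ_c/(ρ_m − ρ_c), so h (1 + ρ_c/(ρ_m − ρ_c)) = Δ, i.e. h = Δ (ρ_m − ρ_c)/ρ_m.
h = 12 km × 640/3320 = 2.31 km.

2.31 km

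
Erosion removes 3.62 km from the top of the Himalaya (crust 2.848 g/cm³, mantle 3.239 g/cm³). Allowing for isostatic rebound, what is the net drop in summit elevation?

0.437 km

Rebound u = e ρ_c/ρ_m = 3.62 km × 2.848/3.239 = 3.183 km.
Net surface drop = e − u = 3.62 km − 3.183 km = e (ρ_m − ρ_c)/ρ_m = 0.437 km.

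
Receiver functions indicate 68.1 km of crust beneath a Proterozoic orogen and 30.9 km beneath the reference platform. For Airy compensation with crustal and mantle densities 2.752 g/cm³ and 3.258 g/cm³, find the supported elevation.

Excess crust Δ = 68.1 km − 30.9 km = 37.2 km, split between elevation h and root r with h + r = Δ.
Airy balance ρ_c h = (ρ_m − ρ_c) r gives r = h ρ_c/(ρ_m − ρ_c), so h (1 + ρ_c/(ρ_m − ρ_c)) = Δ, i.e. h = Δ (ρ_m − ρ_c)/ρ_m.
h = 37.2 km × 0.506/3.258 = 5.78 km.

5.78 km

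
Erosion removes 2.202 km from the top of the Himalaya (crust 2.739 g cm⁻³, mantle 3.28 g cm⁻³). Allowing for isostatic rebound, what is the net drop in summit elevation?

Rebound u = e ρ_c/ρ_m = 2.202 km × 2.739/3.28 = 1.839 km.
Net surface drop = e − u = 2.202 km − 1.839 km = e (ρ_m − ρ_c)/ρ_m = 0.363 km.

0.363 km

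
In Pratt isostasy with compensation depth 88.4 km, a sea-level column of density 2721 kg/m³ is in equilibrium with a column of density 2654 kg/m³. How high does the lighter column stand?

ρ_ref D = ρ (D + h) → h = D (ρ_ref − ρ)/ρ.
h = 88.4 km × (2721 − 2654)/2654 = 2.23 km.

2.23 km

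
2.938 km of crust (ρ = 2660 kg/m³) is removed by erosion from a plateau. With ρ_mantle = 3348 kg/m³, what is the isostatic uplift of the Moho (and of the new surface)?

Unloading: uplift u = e ρ_c/ρ_m = 2.938 km × 2660/3348 = 2.33 km.

2.33 km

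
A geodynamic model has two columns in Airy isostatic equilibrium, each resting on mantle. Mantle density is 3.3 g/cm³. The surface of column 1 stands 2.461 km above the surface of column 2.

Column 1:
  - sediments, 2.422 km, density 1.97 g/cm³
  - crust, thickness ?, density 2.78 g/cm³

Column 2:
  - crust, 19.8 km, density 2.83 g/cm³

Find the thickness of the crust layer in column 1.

27.3 km

Take the compensation level at the base of the deeper column (depth z_c below the surface of column 1) and equate Σ ρ_i t_i down to z_c; mantle fills any gap and the z_c terms cancel.
Column 1: 2.422×1.97 + x×2.78 + (z_c − 2.422 − x)×3.3
Column 2: 2.461×0 + 19.8×2.83 + (z_c − 2.461 − 19.8)×3.3
The z_c×3.3 term appears on both sides and cancels. Collect the known terms of each column as K = Σ(ρt)_known − 3.3 × (depth of known layers): K_1 = 4.77134 − 3.3×2.422 = −3.22126; K_2 = 56.034 − 3.3×(2.461 + 19.8) = −17.4273.
Balance: K_1 − x×(3.3 − 2.78) = K_2, so x = (K_1 − K_2)/(3.3 − 2.78) = 14.206/0.52 = 27.3 km.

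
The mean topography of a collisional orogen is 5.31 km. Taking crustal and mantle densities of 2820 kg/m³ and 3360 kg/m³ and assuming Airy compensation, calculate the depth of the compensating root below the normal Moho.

Equating mass per unit area of the two columns: the weight of the topography is balanced by the buoyancy of the root, ρ_c h = (ρ_m − ρ_c) r.
r = h · ρ_c / (ρ_m − ρ_c) = 5.31 km × 2820 / (3360 − 2820) = 27.7 km.

27.7 km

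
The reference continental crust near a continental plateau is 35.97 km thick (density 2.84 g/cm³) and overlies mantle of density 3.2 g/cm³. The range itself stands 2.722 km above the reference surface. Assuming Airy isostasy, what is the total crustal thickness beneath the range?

Root depth r = h ρ_c / (ρ_m − ρ_c) = 2.722 km × 2.84 / 0.36 = 21.47 km.
Total thickness = T + h + r = 35.97 km + 2.722 km + 21.47 km = 60.2 km.

60.2 km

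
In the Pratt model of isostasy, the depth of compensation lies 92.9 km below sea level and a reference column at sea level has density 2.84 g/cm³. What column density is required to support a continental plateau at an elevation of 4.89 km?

2.7 g/cm³

Pratt balance: ρ_ref D = ρ (D + h).
ρ = ρ_ref D/(D + h) = 2.84 × 92.9 km/(92.9 km + 4.89 km) = 2.7 g/cm³.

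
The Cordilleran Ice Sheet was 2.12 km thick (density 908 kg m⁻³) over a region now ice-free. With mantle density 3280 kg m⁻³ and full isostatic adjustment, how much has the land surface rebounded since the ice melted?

Removing the load lets mantle flow back in; uplift u satisfies ρ_ice t = ρ_m u.
u = t ρ_ice/ρ_m = 2.12 km × 908/3280 = 0.587 km.

0.587 km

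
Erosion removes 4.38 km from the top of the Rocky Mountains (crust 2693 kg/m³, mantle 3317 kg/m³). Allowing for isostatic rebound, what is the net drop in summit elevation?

0.824 km

Rebound u = e ρ_c/ρ_m = 4.38 km × 2693/3317 = 3.556 km.
Net surface drop = e − u = 4.38 km − 3.556 km = e (ρ_m − ρ_c)/ρ_m = 0.824 km.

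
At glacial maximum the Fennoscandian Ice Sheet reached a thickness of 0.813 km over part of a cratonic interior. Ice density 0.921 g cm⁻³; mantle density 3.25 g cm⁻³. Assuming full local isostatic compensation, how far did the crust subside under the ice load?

For local isostatic compensation: the ice load ρ_ice t is balanced by mantle displaced below, ρ_m s.
s = t ρ_ice / ρ_m = 0.813 km × 0.921/3.25 = 0.23 km.

0.23 km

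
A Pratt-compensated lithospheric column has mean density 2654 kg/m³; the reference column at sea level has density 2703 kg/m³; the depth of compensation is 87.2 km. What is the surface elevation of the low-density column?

ρ_ref D = ρ (D + h) → h = D (ρ_ref − ρ)/ρ.
h = 87.2 km × (2703 − 2654)/2654 = 1.61 km.

1.61 km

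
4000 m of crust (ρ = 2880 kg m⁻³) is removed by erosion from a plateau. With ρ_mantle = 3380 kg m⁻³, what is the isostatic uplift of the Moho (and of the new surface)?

3410 m

Unloading: uplift u = e ρ_c/ρ_m = 4000 m × 2880/3380 = 3410 m.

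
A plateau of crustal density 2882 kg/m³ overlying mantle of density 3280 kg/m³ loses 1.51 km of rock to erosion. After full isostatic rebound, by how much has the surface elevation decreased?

Rebound u = e ρ_c/ρ_m = 1.51 km × 2882/3280 = 1.327 km.
Net surface drop = e − u = 1.51 km − 1.327 km = e (ρ_m − ρ_c)/ρ_m = 0.183 km.

0.183 km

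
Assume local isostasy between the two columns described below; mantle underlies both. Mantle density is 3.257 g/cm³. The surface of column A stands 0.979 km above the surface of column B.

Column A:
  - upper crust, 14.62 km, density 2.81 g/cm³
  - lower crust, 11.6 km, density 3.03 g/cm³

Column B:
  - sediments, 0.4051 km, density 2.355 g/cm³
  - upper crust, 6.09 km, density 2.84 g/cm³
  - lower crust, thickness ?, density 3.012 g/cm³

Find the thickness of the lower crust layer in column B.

Take the compensation level at the base of the deeper column (depth z_c below the surface of column A) and equate Σ ρ_i t_i down to z_c; mantle fills any gap and the z_c terms cancel.
Column A: 14.62×2.81 + 11.6×3.03 + (z_c − 26.22)×3.257
Column B: 0.979×0 + 0.4051×2.355 + 6.09×2.84 + x×3.012 + (z_c − 0.979 − 6.4951 − x)×3.257
The z_c×3.257 term appears on both sides and cancels. Collect the known terms of each column as K = Σ(ρt)_known − 3.257 × (depth of known layers): K_A = 76.2302 − 3.257×26.22 = −9.16834; K_B = 18.2496105 − 3.257×(0.979 + 6.4951) = −6.0935332.
Balance: K_A = K_B − x×(3.257 − 3.012), so x = (K_B − K_A)/(3.257 − 3.012) = 3.07481/0.245 = 12.6 km.

12.6 km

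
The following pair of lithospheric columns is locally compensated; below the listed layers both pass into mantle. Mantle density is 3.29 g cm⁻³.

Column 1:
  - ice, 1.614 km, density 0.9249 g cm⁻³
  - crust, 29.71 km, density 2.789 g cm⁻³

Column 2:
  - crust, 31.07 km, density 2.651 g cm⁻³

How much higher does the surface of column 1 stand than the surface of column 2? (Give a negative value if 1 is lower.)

−0.35 km

For any compensation level in the mantle, the mantle terms cancel and isostasy reduces to e = (Σt_1 − Σt_2) − (Σ(ρt)_1 − Σ(ρt)_2) / ρ_m.
Σt_1 = 31.324 km; Σt_2 = 31.07 km; Σ(ρt)_1 = 84.3539786; Σ(ρt)_2 = 82.36657 (in km·g cm⁻³).
e = (31.324 − 31.07) − (84.3539786 − 82.36657) / 3.29 = −0.35 km.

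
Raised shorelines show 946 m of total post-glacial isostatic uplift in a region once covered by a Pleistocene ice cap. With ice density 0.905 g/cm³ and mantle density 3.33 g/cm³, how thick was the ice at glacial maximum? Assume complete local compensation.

3480 m

u = t ρ_ice/ρ_m → t = u ρ_m/ρ_ice = 946 m × 3.33/0.905 = 3480 m.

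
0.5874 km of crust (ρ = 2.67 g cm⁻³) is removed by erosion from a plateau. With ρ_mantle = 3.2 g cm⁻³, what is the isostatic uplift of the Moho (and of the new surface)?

Unloading: uplift u = e ρ_c/ρ_m = 0.5874 km × 2.67/3.2 = 0.49 km.

0.49 km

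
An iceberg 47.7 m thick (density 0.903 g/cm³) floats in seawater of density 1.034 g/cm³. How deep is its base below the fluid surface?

Draft d = t ρ_obj/ρ_fluid = 47.7 m × 0.903/1.034 = 41.7 m.

41.7 m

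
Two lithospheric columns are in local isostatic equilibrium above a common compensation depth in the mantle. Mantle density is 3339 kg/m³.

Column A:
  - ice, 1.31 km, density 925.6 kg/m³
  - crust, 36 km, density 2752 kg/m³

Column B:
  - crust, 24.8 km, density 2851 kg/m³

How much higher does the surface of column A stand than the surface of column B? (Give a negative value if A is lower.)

3.65 km

For any compensation level in the mantle, the mantle terms cancel and isostasy reduces to e = (Σt_A − Σt_B) − (Σ(ρt)_A − Σ(ρt)_B) / ρ_m.
Σt_A = 37.31 km; Σt_B = 24.8 km; Σ(ρt)_A = 100284.536; Σ(ρt)_B = 70704.8 (in km·kg/m³).
e = (37.31 − 24.8) − (100284.536 − 70704.8) / 3339 = 3.65 km.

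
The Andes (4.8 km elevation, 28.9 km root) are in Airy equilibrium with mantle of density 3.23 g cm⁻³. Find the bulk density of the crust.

ρ_c h = (ρ_m − ρ_c) r → ρ_c (h + r) = ρ_m r → ρ_c = ρ_m r / (h + r).
ρ_c = 3.23 × 28.9 km / (4.8 km + 28.9 km) = 2.77 g cm⁻³.

2.77 g cm⁻³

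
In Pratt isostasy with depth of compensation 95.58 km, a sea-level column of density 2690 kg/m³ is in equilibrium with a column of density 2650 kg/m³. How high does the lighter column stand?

ρ_ref D = ρ (D + h) → h = D (ρ_ref − ρ)/ρ.
h = 95.58 km × (2690 − 2650)/2650 = 1.44 km.

1.44 km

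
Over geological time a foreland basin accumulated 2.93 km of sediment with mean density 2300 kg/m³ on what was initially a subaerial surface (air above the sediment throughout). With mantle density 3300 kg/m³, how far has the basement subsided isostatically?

2.04 km

Subaerial load: s = t ρ_sed / ρ_m = 2.93 km × 2300/3300 = 2.04 km.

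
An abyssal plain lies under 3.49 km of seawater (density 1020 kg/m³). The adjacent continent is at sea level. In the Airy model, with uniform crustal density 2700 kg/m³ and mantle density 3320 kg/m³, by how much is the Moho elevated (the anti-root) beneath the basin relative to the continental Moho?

Equating mass per unit area of the two columns: replacing crust with seawater at the top is compensated by replacing crust with mantle at the base: d (ρ_c − ρ_w) = a (ρ_m − ρ_c).
a = d (ρ_c − ρ_w)/(ρ_m − ρ_c) = 3.49 km × 1680/620 = 9.46 km.

9.46 km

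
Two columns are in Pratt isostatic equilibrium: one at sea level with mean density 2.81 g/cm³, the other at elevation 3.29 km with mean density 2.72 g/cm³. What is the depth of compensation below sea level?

ρ_ref D = ρ (D + h) → D (ρ_ref − ρ) = ρ h.
D = ρ h/(ρ_ref − ρ) = 2.72 × 3.29 km/(2.81 − 2.72) = 99.4 km.

99.4 km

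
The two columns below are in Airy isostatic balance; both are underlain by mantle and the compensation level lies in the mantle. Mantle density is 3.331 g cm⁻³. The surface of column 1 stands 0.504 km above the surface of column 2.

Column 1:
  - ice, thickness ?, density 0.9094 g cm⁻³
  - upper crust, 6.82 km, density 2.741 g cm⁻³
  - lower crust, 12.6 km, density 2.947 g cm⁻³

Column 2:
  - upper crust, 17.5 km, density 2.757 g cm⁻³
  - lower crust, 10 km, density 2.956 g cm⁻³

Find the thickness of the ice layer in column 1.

Take the compensation level at the base of the deeper column (depth z_c below the surface of column 1) and equate Σ ρ_i t_i down to z_c; mantle fills any gap and the z_c terms cancel.
Column 1: x×0.9094 + 6.82×2.741 + 12.6×2.947 + (z_c − 19.42 − x)×3.331
Column 2: 0.504×0 + 17.5×2.757 + 10×2.956 + (z_c − 0.504 − 27.5)×3.331
The z_c×3.331 term appears on both sides and cancels. Collect the known terms of each column as K = Σ(ρt)_known − 3.331 × (depth of known layers): K_1 = 55.82582 − 3.331×19.42 = −8.8622; K_2 = 77.8075 − 3.331×(0.504 + 27.5) = −15.473824.
Balance: K_1 − x×(3.331 − 0.9094) = K_2, so x = (K_1 − K_2)/(3.331 − 0.9094) = 6.61162/2.4216 = 2.73 km.

2.73 km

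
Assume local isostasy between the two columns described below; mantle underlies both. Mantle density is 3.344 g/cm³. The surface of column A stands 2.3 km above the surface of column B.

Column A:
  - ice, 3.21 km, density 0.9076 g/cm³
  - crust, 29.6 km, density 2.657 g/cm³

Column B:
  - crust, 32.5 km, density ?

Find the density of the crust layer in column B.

2.71 g/cm³

Take the compensation level at the base of the deeper column (depth z_c below the surface of column A) and equate Σ ρ_i t_i down to z_c; mantle fills any gap and the z_c terms cancel.
Column A: 3.21×0.9076 + 29.6×2.657 + (z_c − 32.81)×3.344
Column B: 2.3×0 + 32.5×ρ + (z_c − 2.3 − 32.5)×3.344
The z_c×3.344 term appears on both sides and cancels. Collect the known terms of each column as K = Σ(ρt)_known − 3.344 × (depth of known layers): K_A = 81.560596 − 3.344×32.81 = −28.156044; K_B = 0 − 3.344×(2.3 + 32.5) = −116.3712.
Balance: K_A = K_B + 32.5×ρ, so ρ = (K_A − K_B)/32.5 = 88.2152/32.5 = 2.71 g/cm³.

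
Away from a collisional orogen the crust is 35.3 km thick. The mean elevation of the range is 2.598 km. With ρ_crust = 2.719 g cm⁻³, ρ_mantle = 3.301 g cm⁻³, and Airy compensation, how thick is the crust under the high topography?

50 km

Root depth r = h ρ_c / (ρ_m − ρ_c) = 2.598 km × 2.719 / 0.582 = 12.14 km.
Total thickness = T + h + r = 35.3 km + 2.598 km + 12.14 km = 50 km.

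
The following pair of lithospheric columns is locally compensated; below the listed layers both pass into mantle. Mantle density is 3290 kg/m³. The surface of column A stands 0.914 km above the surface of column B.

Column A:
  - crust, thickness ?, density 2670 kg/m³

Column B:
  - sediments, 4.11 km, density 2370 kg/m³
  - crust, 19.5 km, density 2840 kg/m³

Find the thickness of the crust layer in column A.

Take the compensation level at the base of the deeper column (depth z_c below the surface of column A) and equate Σ ρ_i t_i down to z_c; mantle fills any gap and the z_c terms cancel.
Column A: x×2670 + (z_c − 0 − x)×3290
Column B: 0.914×0 + 4.11×2370 + 19.5×2840 + (z_c − 0.914 − 23.61)×3290
The z_c×3290 term appears on both sides and cancels. Collect the known terms of each column as K = Σ(ρt)_known − 3290 × (depth of known layers): K_A = 0 − 3290×0 = 0; K_B = 65120.7 − 3290×(0.914 + 23.61) = −15563.26.
Balance: K_A − x×(3290 − 2670) = K_B, so x = (K_A − K_B)/(3290 − 2670) = 15563.3/620 = 25.1 km.

25.1 km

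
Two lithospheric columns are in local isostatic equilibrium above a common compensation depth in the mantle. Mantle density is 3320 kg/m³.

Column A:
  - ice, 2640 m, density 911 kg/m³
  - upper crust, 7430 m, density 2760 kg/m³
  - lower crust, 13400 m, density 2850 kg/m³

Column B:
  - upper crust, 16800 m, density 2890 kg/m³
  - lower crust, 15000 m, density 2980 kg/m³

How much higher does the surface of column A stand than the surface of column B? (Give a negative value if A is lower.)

For any compensation level in the mantle, the mantle terms cancel and isostasy reduces to e = (Σt_A − Σt_B) − (Σ(ρt)_A − Σ(ρt)_B) / ρ_m.
Σt_A = 23470 m; Σt_B = 31800 m; Σ(ρt)_A = 61101840; Σ(ρt)_B = 93252000 (in m·kg/m³).
e = (23470 − 31800) − (61101840 − 93252000) / 3320 = 1350 m.

1350 m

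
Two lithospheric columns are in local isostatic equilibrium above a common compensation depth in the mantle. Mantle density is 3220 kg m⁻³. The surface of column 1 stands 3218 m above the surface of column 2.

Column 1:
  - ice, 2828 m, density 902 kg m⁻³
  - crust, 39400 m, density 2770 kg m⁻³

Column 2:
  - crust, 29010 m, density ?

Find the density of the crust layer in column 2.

Take the compensation level at the base of the deeper column (depth z_c below the surface of column 1) and equate Σ ρ_i t_i down to z_c; mantle fills any gap and the z_c terms cancel.
Column 1: 2828×902 + 39400×2770 + (z_c − 42228)×3220
Column 2: 3218×0 + 29010×ρ + (z_c − 3218 − 29010)×3220
The z_c×3220 term appears on both sides and cancels. Collect the known terms of each column as K = Σ(ρt)_known − 3220 × (depth of known layers): K_1 = 111688856 − 3220×42228 = −24285304; K_2 = 0 − 3220×(3218 + 29010) = −103774160.
Balance: K_1 = K_2 + 29010×ρ, so ρ = (K_1 − K_2)/29010 = 79488900/29010 = 2740 kg m⁻³.

2740 kg m⁻³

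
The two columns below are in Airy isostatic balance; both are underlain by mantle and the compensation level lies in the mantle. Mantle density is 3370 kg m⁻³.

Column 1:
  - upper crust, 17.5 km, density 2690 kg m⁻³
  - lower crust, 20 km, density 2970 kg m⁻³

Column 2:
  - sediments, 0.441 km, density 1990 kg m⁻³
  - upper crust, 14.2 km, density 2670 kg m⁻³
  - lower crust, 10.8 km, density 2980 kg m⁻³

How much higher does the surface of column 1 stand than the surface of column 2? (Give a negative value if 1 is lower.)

For any compensation level in the mantle, the mantle terms cancel and isostasy reduces to e = (Σt_1 − Σt_2) − (Σ(ρt)_1 − Σ(ρt)_2) / ρ_m.
Σt_1 = 37.5 km; Σt_2 = 25.441 km; Σ(ρt)_1 = 106475; Σ(ρt)_2 = 70975.59 (in km·kg m⁻³).
e = (37.5 − 25.441) − (106475 − 70975.59) / 3370 = 1.53 km.

1.53 km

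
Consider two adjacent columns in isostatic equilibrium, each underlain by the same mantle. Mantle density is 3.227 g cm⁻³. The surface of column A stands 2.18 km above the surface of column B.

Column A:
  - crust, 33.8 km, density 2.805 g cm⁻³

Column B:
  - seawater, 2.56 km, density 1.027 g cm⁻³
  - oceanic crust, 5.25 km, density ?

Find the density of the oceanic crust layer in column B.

Take the compensation level at the base of the deeper column (depth z_c below the surface of column A) and equate Σ ρ_i t_i down to z_c; mantle fills any gap and the z_c terms cancel.
Column A: 33.8×2.805 + (z_c − 33.8)×3.227
Column B: 2.18×0 + 2.56×1.027 + 5.25×ρ + (z_c − 2.18 − 7.81)×3.227
The z_c×3.227 term appears on both sides and cancels. Collect the known terms of each column as K = Σ(ρt)_known − 3.227 × (depth of known layers): K_A = 94.809 − 3.227×33.8 = −14.2636; K_B = 2.62912 − 3.227×(2.18 + 7.81) = −29.60861.
Balance: K_A = K_B + 5.25×ρ, so ρ = (K_A − K_B)/5.25 = 15.345/5.25 = 2.92 g cm⁻³.

2.92 g cm⁻³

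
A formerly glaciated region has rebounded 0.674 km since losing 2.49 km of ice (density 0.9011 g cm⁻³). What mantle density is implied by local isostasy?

ρ_m = ρ_ice t / u = 0.9011 × 2.49 km/0.674 km = 3.33 g cm⁻³.

3.33 g cm⁻³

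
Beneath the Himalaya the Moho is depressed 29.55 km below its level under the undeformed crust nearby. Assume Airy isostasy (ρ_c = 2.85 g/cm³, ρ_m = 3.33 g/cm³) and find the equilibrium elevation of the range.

Isostatic balance requires: ρ_c h = (ρ_m − ρ_c) r.
h = r (ρ_m − ρ_c) / ρ_c = 29.55 km × (3.33 − 2.85) / 2.85 = 4.98 km.

4.98 km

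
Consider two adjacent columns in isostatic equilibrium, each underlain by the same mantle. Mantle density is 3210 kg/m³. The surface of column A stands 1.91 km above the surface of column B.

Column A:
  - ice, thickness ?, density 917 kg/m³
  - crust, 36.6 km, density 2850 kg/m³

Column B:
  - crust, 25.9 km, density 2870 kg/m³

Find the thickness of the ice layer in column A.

0.768 km

Take the compensation level at the base of the deeper column (depth z_c below the surface of column A) and equate Σ ρ_i t_i down to z_c; mantle fills any gap and the z_c terms cancel.
Column A: x×917 + 36.6×2850 + (z_c − 36.6 − x)×3210
Column B: 1.91×0 + 25.9×2870 + (z_c − 1.91 − 25.9)×3210
The z_c×3210 term appears on both sides and cancels. Collect the known terms of each column as K = Σ(ρt)_known − 3210 × (depth of known layers): K_A = 104310 − 3210×36.6 = −13176; K_B = 74333 − 3210×(1.91 + 25.9) = −14937.1.
Balance: K_A − x×(3210 − 917) = K_B, so x = (K_A − K_B)/(3210 − 917) = 1761.1/2293 = 0.768 km.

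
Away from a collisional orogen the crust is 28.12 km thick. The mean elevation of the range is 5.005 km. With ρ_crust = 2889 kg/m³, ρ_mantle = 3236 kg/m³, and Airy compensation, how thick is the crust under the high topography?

74.8 km

Root depth r = h ρ_c / (ρ_m − ρ_c) = 5.005 km × 2889 / 347 = 41.67 km.
Total thickness = T + h + r = 28.12 km + 5.005 km + 41.67 km = 74.8 km.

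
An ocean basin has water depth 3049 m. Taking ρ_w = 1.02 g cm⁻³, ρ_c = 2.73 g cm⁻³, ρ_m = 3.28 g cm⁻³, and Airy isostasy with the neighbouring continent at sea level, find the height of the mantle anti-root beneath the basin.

9480 m

By Archimedes' principle applied to the lithosphere: replacing crust with seawater at the top is compensated by replacing crust with mantle at the base: d (ρ_c − ρ_w) = a (ρ_m − ρ_c).
a = d (ρ_c − ρ_w)/(ρ_m − ρ_c) = 3049 m × 1.71/0.55 = 9480 m.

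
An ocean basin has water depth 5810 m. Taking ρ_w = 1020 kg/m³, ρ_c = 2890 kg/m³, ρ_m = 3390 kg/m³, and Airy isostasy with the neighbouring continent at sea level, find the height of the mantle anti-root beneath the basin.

By Archimedes' principle applied to the lithosphere: replacing crust with seawater at the top is compensated by replacing crust with mantle at the base: d (ρ_c − ρ_w) = a (ρ_m − ρ_c).
a = d (ρ_c − ρ_w)/(ρ_m − ρ_c) = 5810 m × 1870/500 = 21700 m.

21700 m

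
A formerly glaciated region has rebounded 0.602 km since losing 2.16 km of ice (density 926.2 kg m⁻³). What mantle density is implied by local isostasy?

ρ_m = ρ_ice t / u = 926.2 × 2.16 km/0.602 km = 3320 kg m⁻³.

3320 kg m⁻³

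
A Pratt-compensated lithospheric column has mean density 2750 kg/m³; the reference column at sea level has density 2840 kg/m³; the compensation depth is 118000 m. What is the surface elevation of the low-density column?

3860 m

ρ_ref D = ρ (D + h) → h = D (ρ_ref − ρ)/ρ.
h = 118000 m × (2840 − 2750)/2750 = 3860 m.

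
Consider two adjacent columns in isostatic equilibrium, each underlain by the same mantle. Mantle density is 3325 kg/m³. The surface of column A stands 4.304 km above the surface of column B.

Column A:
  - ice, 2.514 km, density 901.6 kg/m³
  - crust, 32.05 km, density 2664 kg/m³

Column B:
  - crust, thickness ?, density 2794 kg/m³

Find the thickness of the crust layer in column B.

Take the compensation level at the base of the deeper column (depth z_c below the surface of column A) and equate Σ ρ_i t_i down to z_c; mantle fills any gap and the z_c terms cancel.
Column A: 2.514×901.6 + 32.05×2664 + (z_c − 34.564)×3325
Column B: 4.304×0 + x×2794 + (z_c − 4.304 − 0 − x)×3325
The z_c×3325 term appears on both sides and cancels. Collect the known terms of each column as K = Σ(ρt)_known − 3325 × (depth of known layers): K_A = 87647.8224 − 3325×34.564 = −27277.4776; K_B = 0 − 3325×(4.304 + 0) = −14310.8.
Balance: K_A = K_B − x×(3325 − 2794), so x = (K_B − K_A)/(3325 − 2794) = 12966.7/531 = 24.4 km.

24.4 km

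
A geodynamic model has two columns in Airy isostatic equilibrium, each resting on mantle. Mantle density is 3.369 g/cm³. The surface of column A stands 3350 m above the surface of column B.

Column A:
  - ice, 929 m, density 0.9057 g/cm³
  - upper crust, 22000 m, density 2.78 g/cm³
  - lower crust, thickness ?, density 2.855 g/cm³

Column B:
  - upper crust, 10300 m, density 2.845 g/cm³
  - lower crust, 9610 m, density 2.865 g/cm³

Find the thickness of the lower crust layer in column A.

Take the compensation level at the base of the deeper column (depth z_c below the surface of column A) and equate Σ ρ_i t_i down to z_c; mantle fills any gap and the z_c terms cancel.
Column A: 929×0.9057 + 22000×2.78 + x×2.855 + (z_c − 22929 − x)×3.369
Column B: 3350×0 + 10300×2.845 + 9610×2.865 + (z_c − 3350 − 19910)×3.369
The z_c×3.369 term appears on both sides and cancels. Collect the known terms of each column as K = Σ(ρt)_known − 3.369 × (depth of known layers): K_A = 62001.3953 − 3.369×22929 = −15246.4057; K_B = 56836.15 − 3.369×(3350 + 19910) = −21526.79.
Balance: K_A − x×(3.369 − 2.855) = K_B, so x = (K_A − K_B)/(3.369 − 2.855) = 6280.38/0.514 = 12200 m.

12200 m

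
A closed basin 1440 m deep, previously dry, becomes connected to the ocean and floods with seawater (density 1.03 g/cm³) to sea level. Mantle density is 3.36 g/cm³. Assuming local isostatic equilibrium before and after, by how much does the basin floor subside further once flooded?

After flooding the water column is d + s deep. Its weight must equal the weight of mantle displaced by the extra subsidence s: (d + s) ρ_w = s ρ_m.
s = d ρ_w / (ρ_m − ρ_w) = 1440 m × 1.03/(3.36 − 1.03) = 637 m.

637 m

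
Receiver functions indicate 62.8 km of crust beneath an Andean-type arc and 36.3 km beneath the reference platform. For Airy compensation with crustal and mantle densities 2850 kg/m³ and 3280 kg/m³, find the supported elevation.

Excess crust Δ = 62.8 km − 36.3 km = 26.5 km, split between elevation h and root r with h + r = Δ.
Airy balance ρ_c h = (ρ_m − ρ_c) r gives r = h ρ_c/(ρ_m − ρ_c), so h (1 + ρ_c/(ρ_m − ρ_c)) = Δ, i.e. h = Δ (ρ_m − ρ_c)/ρ_m.
h = 26.5 km × 430/3280 = 3.47 km.

3.47 km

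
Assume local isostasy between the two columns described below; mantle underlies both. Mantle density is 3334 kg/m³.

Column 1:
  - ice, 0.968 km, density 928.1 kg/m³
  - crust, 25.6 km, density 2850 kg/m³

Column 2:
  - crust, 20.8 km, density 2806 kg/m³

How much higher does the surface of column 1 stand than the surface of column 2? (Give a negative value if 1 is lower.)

1.12 km

For any compensation level in the mantle, the mantle terms cancel and isostasy reduces to e = (Σt_1 − Σt_2) − (Σ(ρt)_1 − Σ(ρt)_2) / ρ_m.
Σt_1 = 26.568 km; Σt_2 = 20.8 km; Σ(ρt)_1 = 73858.4008; Σ(ρt)_2 = 58364.8 (in km·kg/m³).
e = (26.568 − 20.8) − (73858.4008 − 58364.8) / 3334 = 1.12 km.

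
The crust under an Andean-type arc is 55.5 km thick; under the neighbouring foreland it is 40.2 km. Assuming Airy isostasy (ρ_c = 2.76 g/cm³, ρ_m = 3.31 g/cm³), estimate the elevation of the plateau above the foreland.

Excess crust Δ = 55.5 km − 40.2 km = 15.3 km, split between elevation h and root r with h + r = Δ.
Airy balance ρ_c h = (ρ_m − ρ_c) r gives r = h ρ_c/(ρ_m − ρ_c), so h (1 + ρ_c/(ρ_m − ρ_c)) = Δ, i.e. h = Δ (ρ_m − ρ_c)/ρ_m.
h = 15.3 km × 0.55/3.31 = 2.54 km.

2.54 km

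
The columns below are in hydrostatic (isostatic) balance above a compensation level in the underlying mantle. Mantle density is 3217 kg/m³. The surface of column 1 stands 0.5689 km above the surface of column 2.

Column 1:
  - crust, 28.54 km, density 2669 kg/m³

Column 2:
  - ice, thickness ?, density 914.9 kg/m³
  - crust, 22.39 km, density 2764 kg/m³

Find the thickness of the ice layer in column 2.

1.59 km

Take the compensation level at the base of the deeper column (depth z_c below the surface of column 1) and equate Σ ρ_i t_i down to z_c; mantle fills any gap and the z_c terms cancel.
Column 1: 28.54×2669 + (z_c − 28.54)×3217
Column 2: 0.5689×0 + x×914.9 + 22.39×2764 + (z_c − 0.5689 − 22.39 − x)×3217
The z_c×3217 term appears on both sides and cancels. Collect the known terms of each column as K = Σ(ρt)_known − 3217 × (depth of known layers): K_1 = 76173.26 − 3217×28.54 = −15639.92; K_2 = 61885.96 − 3217×(0.5689 + 22.39) = −11972.8213.
Balance: K_1 = K_2 − x×(3217 − 914.9), so x = (K_2 − K_1)/(3217 − 914.9) = 3667.1/2302.1 = 1.59 km.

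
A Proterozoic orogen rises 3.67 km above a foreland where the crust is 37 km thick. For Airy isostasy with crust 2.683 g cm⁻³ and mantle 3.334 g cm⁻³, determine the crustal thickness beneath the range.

55.8 km

Root depth r = h ρ_c / (ρ_m − ρ_c) = 3.67 km × 2.683 / 0.651 = 15.13 km.
Total thickness = T + h + r = 37 km + 3.67 km + 15.13 km = 55.8 km.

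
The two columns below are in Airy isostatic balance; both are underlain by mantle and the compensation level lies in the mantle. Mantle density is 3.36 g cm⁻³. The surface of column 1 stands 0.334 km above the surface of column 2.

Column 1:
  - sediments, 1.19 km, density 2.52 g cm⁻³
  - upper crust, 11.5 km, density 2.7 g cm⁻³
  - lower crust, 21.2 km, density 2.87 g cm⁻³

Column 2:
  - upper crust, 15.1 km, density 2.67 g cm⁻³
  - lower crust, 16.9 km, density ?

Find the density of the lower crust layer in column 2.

2.92 g cm⁻³

Take the compensation level at the base of the deeper column (depth z_c below the surface of column 1) and equate Σ ρ_i t_i down to z_c; mantle fills any gap and the z_c terms cancel.
Column 1: 1.19×2.52 + 11.5×2.7 + 21.2×2.87 + (z_c − 33.89)×3.36
Column 2: 0.334×0 + 15.1×2.67 + 16.9×ρ + (z_c − 0.334 − 32)×3.36
The z_c×3.36 term appears on both sides and cancels. Collect the known terms of each column as K = Σ(ρt)_known − 3.36 × (depth of known layers): K_1 = 94.8928 − 3.36×33.89 = −18.9776; K_2 = 40.317 − 3.36×(0.334 + 32) = −68.32524.
Balance: K_1 = K_2 + 16.9×ρ, so ρ = (K_1 − K_2)/16.9 = 49.3476/16.9 = 2.92 g cm⁻³.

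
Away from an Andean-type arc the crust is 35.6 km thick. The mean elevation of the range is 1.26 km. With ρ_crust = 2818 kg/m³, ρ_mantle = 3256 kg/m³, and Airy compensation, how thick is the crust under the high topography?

Root depth r = h ρ_c / (ρ_m − ρ_c) = 1.26 km × 2818 / 438 = 8.107 km.
Total thickness = T + h + r = 35.6 km + 1.26 km + 8.107 km = 45 km.

45 km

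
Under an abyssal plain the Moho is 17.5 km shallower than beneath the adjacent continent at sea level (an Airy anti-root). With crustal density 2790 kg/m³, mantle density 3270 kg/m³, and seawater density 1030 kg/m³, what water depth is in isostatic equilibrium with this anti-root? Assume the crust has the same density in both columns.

4.77 km

Replacing a thickness d of crust by seawater at the top must be balanced by replacing crust with mantle at the base: d (ρ_c − ρ_w) = a (ρ_m − ρ_c).
d = a (ρ_m − ρ_c)/(ρ_c − ρ_w) = 17.5 km × 480/1760 = 4.77 km.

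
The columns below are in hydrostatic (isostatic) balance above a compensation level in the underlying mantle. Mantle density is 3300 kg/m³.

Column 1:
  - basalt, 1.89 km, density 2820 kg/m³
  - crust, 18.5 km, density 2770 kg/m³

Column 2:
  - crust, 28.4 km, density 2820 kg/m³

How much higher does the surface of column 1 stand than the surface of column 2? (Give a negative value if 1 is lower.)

For any compensation level in the mantle, the mantle terms cancel and isostasy reduces to e = (Σt_1 − Σt_2) − (Σ(ρt)_1 − Σ(ρt)_2) / ρ_m.
Σt_1 = 20.39 km; Σt_2 = 28.4 km; Σ(ρt)_1 = 56574.8; Σ(ρt)_2 = 80088 (in km·kg/m³).
e = (20.39 − 28.4) − (56574.8 − 80088) / 3300 = −0.885 km.

−0.885 km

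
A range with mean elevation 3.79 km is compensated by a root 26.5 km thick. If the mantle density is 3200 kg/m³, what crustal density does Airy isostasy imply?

2800 kg/m³

ρ_c h = (ρ_m − ρ_c) r → ρ_c (h + r) = ρ_m r → ρ_c = ρ_m r / (h + r).
ρ_c = 3200 × 26.5 km / (3.79 km + 26.5 km) = 2800 kg/m³.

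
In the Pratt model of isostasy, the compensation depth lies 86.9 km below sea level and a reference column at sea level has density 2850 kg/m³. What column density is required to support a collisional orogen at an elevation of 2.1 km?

Pratt balance: ρ_ref D = ρ (D + h).
ρ = ρ_ref D/(D + h) = 2850 × 86.9 km/(86.9 km + 2.1 km) = 2780 kg/m³.

2780 kg/m³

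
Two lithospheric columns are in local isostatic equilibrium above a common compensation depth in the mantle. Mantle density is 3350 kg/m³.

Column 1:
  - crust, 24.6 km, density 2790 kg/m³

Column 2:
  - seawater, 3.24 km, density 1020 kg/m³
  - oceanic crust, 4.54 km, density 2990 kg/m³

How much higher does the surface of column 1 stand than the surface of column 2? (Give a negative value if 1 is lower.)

For any compensation level in the mantle, the mantle terms cancel and isostasy reduces to e = (Σt_1 − Σt_2) − (Σ(ρt)_1 − Σ(ρt)_2) / ρ_m.
Σt_1 = 24.6 km; Σt_2 = 7.78 km; Σ(ρt)_1 = 68634; Σ(ρt)_2 = 16879.4 (in km·kg/m³).
e = (24.6 − 7.78) − (68634 − 16879.4) / 3350 = 1.37 km.

1.37 km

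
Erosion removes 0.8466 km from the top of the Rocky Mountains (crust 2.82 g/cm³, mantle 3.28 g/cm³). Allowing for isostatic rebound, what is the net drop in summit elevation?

0.119 km

Rebound u = e ρ_c/ρ_m = 0.8466 km × 2.82/3.28 = 0.7279 km.
Net surface drop = e − u = 0.8466 km − 0.7279 km = e (ρ_m − ρ_c)/ρ_m = 0.119 km.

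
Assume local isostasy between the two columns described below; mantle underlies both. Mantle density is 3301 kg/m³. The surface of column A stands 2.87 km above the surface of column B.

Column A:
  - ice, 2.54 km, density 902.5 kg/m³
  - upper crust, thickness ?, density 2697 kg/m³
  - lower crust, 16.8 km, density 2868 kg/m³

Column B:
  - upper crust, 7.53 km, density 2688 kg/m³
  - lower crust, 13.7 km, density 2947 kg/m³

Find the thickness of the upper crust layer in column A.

Take the compensation level at the base of the deeper column (depth z_c below the surface of column A) and equate Σ ρ_i t_i down to z_c; mantle fills any gap and the z_c terms cancel.
Column A: 2.54×902.5 + x×2697 + 16.8×2868 + (z_c − 19.34 − x)×3301
Column B: 2.87×0 + 7.53×2688 + 13.7×2947 + (z_c − 2.87 − 21.23)×3301
The z_c×3301 term appears on both sides and cancels. Collect the known terms of each column as K = Σ(ρt)_known − 3301 × (depth of known layers): K_A = 50474.75 − 3301×19.34 = −13366.59; K_B = 60614.54 − 3301×(2.87 + 21.23) = −18939.56.
Balance: K_A − x×(3301 − 2697) = K_B, so x = (K_A − K_B)/(3301 − 2697) = 5572.97/604 = 9.23 km.

9.23 km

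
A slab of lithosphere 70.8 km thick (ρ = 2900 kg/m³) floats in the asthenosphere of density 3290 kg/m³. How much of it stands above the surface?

Floating equilibrium: submerged depth d = t ρ_obj/ρ_fluid = 70.8 km × 2900/3290 = 62.41 km.
Freeboard = t − d = 70.8 km − 62.41 km = 8.39 km.

8.39 km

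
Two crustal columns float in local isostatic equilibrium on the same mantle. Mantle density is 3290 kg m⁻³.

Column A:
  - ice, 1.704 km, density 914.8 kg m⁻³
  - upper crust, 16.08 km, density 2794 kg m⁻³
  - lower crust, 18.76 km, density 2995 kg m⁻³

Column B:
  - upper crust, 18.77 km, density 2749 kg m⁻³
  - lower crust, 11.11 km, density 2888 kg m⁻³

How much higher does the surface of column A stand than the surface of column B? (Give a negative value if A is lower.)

For any compensation level in the mantle, the mantle terms cancel and isostasy reduces to e = (Σt_A − Σt_B) − (Σ(ρt)_A − Σ(ρt)_B) / ρ_m.
Σt_A = 36.544 km; Σt_B = 29.88 km; Σ(ρt)_A = 102672.539; Σ(ρt)_B = 83684.41 (in km·kg m⁻³).
e = (36.544 − 29.88) − (102672.539 − 83684.41) / 3290 = 0.893 km.

0.893 km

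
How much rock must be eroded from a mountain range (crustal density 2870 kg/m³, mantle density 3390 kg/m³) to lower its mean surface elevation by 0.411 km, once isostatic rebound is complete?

Net drop Δ = e − u = e − e ρ_c/ρ_m = e (ρ_m − ρ_c)/ρ_m.
e = Δ ρ_m/(ρ_m − ρ_c) = 0.411 km × 3390/520 = 2.68 km.

2.68 km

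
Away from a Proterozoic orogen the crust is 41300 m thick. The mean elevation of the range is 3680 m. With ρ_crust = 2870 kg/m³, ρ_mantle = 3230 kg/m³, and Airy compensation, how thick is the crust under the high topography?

Root depth r = h ρ_c / (ρ_m − ρ_c) = 3680 m × 2870 / 360 = 29340 m.
Total thickness = T + h + r = 41300 m + 3680 m + 29340 m = 74300 m.

74300 m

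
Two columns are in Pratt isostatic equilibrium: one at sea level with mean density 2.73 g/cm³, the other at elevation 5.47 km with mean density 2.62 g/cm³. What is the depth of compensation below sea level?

130 km

ρ_ref D = ρ (D + h) → D (ρ_ref − ρ) = ρ h.
D = ρ h/(ρ_ref − ρ) = 2.62 × 5.47 km/(2.73 − 2.62) = 130 km.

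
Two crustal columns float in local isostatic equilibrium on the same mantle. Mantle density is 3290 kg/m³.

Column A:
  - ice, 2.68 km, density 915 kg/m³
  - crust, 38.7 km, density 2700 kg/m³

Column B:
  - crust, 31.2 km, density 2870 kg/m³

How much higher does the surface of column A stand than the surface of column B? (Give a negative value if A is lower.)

4.89 km

For any compensation level in the mantle, the mantle terms cancel and isostasy reduces to e = (Σt_A − Σt_B) − (Σ(ρt)_A − Σ(ρt)_B) / ρ_m.
Σt_A = 41.38 km; Σt_B = 31.2 km; Σ(ρt)_A = 106942.2; Σ(ρt)_B = 89544 (in km·kg/m³).
e = (41.38 − 31.2) − (106942.2 − 89544) / 3290 = 4.89 km.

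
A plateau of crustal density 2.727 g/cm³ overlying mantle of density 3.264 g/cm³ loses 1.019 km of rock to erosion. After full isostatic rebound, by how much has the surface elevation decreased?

Rebound u = e ρ_c/ρ_m = 1.019 km × 2.727/3.264 = 0.8514 km.
Net surface drop = e − u = 1.019 km − 0.8514 km = e (ρ_m − ρ_c)/ρ_m = 0.168 km.

0.168 km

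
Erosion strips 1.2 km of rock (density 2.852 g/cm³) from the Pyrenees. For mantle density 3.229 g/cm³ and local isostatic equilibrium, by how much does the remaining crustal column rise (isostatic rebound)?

Unloading: uplift u = e ρ_c/ρ_m = 1.2 km × 2.852/3.229 = 1.06 km.

1.06 km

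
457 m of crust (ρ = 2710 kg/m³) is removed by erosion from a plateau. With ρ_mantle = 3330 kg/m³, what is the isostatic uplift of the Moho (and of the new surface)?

Unloading: uplift u = e ρ_c/ρ_m = 457 m × 2710/3330 = 372 m.

372 m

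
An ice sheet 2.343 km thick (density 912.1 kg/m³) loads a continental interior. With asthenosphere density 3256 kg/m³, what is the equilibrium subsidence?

0.656 km

Isostatic balance requires: the ice load ρ_ice t is balanced by mantle displaced below, ρ_m s.
s = t ρ_ice / ρ_m = 2.343 km × 912.1/3256 = 0.656 km.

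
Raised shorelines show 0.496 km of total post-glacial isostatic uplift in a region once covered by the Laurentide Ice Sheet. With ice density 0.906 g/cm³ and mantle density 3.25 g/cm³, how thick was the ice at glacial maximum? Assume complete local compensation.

1.78 km

u = t ρ_ice/ρ_m → t = u ρ_m/ρ_ice = 0.496 km × 3.25/0.906 = 1.78 km.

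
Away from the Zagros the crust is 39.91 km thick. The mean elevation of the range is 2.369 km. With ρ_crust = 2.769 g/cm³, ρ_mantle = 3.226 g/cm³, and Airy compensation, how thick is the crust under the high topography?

56.6 km

Root depth r = h ρ_c / (ρ_m − ρ_c) = 2.369 km × 2.769 / 0.457 = 14.35 km.
Total thickness = T + h + r = 39.91 km + 2.369 km + 14.35 km = 56.6 km.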